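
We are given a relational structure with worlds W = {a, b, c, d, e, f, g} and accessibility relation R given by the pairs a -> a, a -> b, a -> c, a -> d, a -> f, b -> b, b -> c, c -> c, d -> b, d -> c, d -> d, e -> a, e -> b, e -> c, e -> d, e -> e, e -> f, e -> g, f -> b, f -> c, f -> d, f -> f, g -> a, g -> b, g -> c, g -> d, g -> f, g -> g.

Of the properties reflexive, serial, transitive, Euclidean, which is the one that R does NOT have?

Euclidean

Reflexive: yes — every world is R-related to itself.
Serial: yes — every world has a successor (e.g. a R a).
Transitive: yes — every two-step R-path is closed by a direct edge.
Euclidean: no — a R b and a R d, but not b R d.
Only Euclidean fails.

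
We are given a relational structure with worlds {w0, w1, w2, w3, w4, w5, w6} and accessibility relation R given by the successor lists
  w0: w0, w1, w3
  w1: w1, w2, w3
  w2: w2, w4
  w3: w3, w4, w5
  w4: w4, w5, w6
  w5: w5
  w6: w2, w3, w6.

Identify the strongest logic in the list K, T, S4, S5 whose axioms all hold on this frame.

T

Reflexive (axiom T): yes — every world is R-related to itself.
Transitive (axiom 4): no — w0 R w1 and w1 R w2, but not w0 R w2.
Euclidean (axiom 5): no — w0 R w3 and w0 R w1, but not w3 R w1.
So F validates K, T; S4 would additionally require R to be transitive. The strongest is T.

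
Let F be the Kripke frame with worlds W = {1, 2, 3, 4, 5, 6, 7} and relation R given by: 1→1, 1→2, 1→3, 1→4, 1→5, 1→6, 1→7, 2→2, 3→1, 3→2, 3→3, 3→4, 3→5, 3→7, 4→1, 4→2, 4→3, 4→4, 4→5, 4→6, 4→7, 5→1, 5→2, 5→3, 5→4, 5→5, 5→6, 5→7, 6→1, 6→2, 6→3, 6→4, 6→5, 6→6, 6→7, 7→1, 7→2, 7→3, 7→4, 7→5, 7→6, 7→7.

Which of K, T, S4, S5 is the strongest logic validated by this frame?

Reflexive (axiom T): yes — every world is R-related to itself.
Transitive (axiom 4): no — 3 R 1 and 1 R 6, but not 3 R 6.
Euclidean (axiom 5): no — 1 R 2 and 1 R 3, but not 2 R 3.
So F validates K, T; S4 would additionally require R to be transitive. The strongest is T.

T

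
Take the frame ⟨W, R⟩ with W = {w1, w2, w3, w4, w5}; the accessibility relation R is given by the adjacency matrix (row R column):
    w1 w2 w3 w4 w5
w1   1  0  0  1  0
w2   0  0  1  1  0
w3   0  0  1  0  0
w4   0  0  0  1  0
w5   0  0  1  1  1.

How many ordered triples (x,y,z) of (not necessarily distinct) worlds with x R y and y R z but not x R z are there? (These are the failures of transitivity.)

0

R is transitive; there are no such tuples.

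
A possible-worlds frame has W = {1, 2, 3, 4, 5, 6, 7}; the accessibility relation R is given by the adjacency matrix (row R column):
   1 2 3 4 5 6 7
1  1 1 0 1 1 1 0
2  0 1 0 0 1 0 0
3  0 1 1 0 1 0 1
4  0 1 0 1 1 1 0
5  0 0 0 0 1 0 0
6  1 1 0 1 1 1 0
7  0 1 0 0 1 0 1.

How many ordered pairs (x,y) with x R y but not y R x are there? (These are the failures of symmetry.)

13

Enumerating: (1,2), (1,4), (1,5), (2,5), (3,2), (3,5), (3,7), (4,2), (4,5), (6,2), (6,5), (7,2), (7,5).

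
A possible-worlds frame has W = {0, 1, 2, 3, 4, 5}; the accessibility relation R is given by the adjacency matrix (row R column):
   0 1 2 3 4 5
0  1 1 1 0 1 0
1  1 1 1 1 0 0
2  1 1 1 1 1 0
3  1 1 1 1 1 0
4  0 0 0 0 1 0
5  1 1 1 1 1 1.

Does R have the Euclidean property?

No

Euclidean: no — 0 R 1 and 0 R 4, but not 1 R 4.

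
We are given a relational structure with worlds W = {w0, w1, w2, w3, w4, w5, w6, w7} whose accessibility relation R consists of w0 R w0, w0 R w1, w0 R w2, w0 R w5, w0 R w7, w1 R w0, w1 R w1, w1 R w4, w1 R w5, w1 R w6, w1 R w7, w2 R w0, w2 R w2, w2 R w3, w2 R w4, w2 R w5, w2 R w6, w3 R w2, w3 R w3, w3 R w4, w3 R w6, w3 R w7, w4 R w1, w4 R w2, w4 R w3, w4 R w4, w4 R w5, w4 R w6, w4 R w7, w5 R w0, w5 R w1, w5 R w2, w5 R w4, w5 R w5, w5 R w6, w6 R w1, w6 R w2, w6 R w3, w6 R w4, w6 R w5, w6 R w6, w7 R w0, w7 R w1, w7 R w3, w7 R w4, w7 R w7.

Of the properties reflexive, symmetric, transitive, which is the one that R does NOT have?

transitive

Reflexive: yes — every world is R-related to itself.
Symmetric: yes — every pair in R has its reverse in R.
Transitive: no — w0 R w1 and w1 R w4, but not w0 R w4.
Only transitive fails.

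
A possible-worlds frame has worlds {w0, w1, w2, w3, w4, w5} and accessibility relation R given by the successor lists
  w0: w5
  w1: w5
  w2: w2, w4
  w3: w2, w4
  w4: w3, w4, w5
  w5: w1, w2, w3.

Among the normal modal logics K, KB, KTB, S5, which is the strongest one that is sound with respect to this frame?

Symmetric (axiom B): no — w0 R w5 but not w5 R w0.
Reflexive (axiom T): no — w0 is not related to itself.
Euclidean (axiom 5): no — w3 R w4 and w3 R w2, but not w4 R w2.
So F validates K; KB would additionally require R to be symmetric. The strongest is K.

K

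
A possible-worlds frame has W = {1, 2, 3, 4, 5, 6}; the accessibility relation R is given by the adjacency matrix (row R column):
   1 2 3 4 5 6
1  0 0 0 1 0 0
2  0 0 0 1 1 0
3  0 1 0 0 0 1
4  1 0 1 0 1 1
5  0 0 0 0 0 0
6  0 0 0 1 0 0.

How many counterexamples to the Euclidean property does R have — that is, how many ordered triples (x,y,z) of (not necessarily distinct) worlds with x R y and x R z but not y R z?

Enumerating: (1,4,4), (2,4,4), (2,5,4), (2,5,5), (3,2,2), (3,2,6), (3,6,2), (3,6,6), (4,1,1), (4,1,3), (4,1,5), (4,1,6), … and 12 more.
Total: 24.

24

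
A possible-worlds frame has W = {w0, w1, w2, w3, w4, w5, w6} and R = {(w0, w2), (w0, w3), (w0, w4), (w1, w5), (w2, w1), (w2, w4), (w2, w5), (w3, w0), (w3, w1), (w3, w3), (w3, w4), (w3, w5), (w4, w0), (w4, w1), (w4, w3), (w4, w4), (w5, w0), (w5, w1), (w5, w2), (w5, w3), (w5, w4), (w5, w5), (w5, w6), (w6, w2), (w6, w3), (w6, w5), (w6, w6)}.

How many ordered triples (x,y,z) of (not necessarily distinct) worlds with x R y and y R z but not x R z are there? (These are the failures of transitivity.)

33

Enumerating: (w0,w2,w1), (w0,w2,w5), (w0,w3,w0), (w0,w3,w1), (w0,w3,w5), (w0,w4,w0), (w0,w4,w1), (w1,w5,w0), (w1,w5,w1), (w1,w5,w2), (w1,w5,w3), (w1,w5,w4), … and 21 more.
Total: 33.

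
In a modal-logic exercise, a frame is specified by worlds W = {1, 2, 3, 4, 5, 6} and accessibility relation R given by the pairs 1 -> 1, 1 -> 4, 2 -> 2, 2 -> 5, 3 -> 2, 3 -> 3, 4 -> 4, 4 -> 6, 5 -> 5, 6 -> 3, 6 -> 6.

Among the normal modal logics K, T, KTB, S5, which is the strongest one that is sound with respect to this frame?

Reflexive (axiom T): yes — every world is R-related to itself.
Symmetric (axiom B): no — 1 R 4 but not 4 R 1.
Euclidean (axiom 5): no — 1 R 4 and 1 R 1, but not 4 R 1.
So F validates K, T; KTB would additionally require R to be symmetric. The strongest is T.

T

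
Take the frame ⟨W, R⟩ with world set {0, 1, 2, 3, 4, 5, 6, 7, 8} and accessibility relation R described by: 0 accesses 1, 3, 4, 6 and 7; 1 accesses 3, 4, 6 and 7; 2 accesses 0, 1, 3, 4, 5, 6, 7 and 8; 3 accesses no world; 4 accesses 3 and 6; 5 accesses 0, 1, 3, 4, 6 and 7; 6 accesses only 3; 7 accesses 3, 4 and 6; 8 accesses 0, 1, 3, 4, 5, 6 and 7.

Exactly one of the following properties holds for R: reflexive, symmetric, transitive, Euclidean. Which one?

Reflexive: no — 0 is not related to itself.
Symmetric: no — 0 R 1 but not 1 R 0.
Transitive: yes — every two-step R-path is closed by a direct edge.
Euclidean: no — 0 R 3 and 0 R 1, but not 3 R 1.
Only transitive holds.

transitive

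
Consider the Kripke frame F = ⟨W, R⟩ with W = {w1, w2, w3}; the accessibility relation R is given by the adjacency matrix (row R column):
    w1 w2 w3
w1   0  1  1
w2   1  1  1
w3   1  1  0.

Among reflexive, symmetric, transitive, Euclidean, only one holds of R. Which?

Reflexive: no — w1 is not related to itself.
Symmetric: yes — every pair in R has its reverse in R.
Transitive: no — w1 R w2 and w2 R w1, but not w1 R w1.
Euclidean: no — w1 R w3 and w1 R w3, but not w3 R w3.
Only symmetric holds.

symmetric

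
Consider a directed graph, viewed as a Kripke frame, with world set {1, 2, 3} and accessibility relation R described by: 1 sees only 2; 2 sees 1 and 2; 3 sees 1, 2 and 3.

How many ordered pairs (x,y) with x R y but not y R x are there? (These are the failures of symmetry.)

Enumerating: (3,1), (3,2).

2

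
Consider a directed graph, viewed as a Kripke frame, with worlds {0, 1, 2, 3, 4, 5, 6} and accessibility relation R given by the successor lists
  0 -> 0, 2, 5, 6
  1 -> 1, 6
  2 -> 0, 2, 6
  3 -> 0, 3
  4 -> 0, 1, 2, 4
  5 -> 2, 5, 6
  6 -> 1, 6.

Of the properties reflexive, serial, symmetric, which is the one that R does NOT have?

symmetric

Reflexive: yes — every world is R-related to itself.
Serial: yes — every world has a successor (e.g. 0 R 0).
Symmetric: no — 0 R 5 but not 5 R 0.
Only symmetric fails.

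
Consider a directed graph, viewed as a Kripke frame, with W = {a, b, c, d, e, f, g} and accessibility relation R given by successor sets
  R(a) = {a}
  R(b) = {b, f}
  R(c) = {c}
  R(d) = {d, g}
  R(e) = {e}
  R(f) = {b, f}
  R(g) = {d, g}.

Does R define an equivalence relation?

Yes

Reflexive: yes — every world is R-related to itself.
Symmetric: yes — every pair in R has its reverse in R.
Transitive: yes — every two-step R-path is closed by a direct edge.
So R is an equivalence relation.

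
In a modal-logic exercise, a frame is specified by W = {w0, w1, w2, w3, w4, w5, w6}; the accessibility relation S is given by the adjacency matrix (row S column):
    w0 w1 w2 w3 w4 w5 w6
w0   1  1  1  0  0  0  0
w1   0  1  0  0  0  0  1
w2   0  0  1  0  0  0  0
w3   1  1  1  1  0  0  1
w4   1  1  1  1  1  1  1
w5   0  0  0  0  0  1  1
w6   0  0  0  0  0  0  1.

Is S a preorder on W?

No

Reflexive: yes — every world is S-related to itself.
Transitive: no — w0 S w1 and w1 S w6, but not w0 S w6.
So S is not a preorder.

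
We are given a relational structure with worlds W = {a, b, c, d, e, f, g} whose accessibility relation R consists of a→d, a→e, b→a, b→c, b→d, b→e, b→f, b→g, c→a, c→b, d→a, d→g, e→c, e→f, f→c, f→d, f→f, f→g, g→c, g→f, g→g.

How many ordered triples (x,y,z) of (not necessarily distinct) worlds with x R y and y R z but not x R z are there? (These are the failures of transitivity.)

Enumerating: (a,d,a), (a,d,g), (a,e,c), (a,e,f), (b,c,b), (c,a,d), (c,a,e), (c,b,c), (c,b,d), (c,b,e), (c,b,f), (c,b,g), … and 14 more.
Total: 26.

26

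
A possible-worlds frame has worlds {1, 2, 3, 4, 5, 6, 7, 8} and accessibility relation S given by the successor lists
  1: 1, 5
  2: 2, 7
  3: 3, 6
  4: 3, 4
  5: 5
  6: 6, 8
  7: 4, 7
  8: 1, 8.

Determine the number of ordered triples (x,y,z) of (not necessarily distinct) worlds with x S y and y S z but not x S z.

6

Enumerating: (2,7,4), (3,6,8), (4,3,6), (6,8,1), (7,4,3), (8,1,5).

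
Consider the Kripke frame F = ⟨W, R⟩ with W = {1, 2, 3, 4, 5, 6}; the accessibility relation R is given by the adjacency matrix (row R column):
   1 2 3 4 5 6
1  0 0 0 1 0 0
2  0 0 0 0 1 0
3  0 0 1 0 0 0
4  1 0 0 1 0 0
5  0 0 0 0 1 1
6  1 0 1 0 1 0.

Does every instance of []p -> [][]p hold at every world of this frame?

No

Axiom 4 corresponds to the accessibility relation being transitive.
Transitive: no — 2 R 5 and 5 R 6, but not 2 R 6.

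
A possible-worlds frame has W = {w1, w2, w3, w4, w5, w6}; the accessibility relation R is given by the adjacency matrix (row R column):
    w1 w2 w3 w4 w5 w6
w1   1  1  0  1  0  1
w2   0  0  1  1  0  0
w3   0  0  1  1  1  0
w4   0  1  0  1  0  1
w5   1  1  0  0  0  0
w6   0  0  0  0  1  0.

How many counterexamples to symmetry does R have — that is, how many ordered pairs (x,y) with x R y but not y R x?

10

Enumerating: (w1,w2), (w1,w4), (w1,w6), (w2,w3), (w3,w4), (w3,w5), (w4,w6), (w5,w1), (w5,w2), (w6,w5).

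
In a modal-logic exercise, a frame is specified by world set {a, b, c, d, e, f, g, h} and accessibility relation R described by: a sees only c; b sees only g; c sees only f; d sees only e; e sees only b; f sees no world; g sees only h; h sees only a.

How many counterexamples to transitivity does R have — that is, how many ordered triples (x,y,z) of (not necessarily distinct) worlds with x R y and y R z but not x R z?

6

Enumerating: (a,c,f), (b,g,h), (d,e,b), (e,b,g), (g,h,a), (h,a,c).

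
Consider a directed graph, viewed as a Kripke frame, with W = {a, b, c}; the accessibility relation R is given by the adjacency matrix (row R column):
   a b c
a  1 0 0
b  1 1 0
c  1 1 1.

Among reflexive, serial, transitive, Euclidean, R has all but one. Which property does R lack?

Euclidean

Reflexive: yes — every world is R-related to itself.
Serial: yes — every world has a successor (e.g. a R a).
Transitive: yes — every two-step R-path is closed by a direct edge.
Euclidean: no — c R a and c R b, but not a R b.
Only Euclidean fails.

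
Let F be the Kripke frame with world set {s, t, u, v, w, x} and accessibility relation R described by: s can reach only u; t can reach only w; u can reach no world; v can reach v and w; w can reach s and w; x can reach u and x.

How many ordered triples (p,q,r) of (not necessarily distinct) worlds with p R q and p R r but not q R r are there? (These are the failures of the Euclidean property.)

6

Enumerating: (s,u,u), (v,w,v), (w,s,s), (w,s,w), (x,u,u), (x,u,x).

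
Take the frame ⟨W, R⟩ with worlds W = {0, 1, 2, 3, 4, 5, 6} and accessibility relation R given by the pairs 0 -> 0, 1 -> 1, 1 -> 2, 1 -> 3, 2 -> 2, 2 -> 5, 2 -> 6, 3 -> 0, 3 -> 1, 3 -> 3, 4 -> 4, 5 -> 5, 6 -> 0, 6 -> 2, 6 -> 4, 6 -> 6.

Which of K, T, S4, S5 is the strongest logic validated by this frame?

Reflexive (axiom T): yes — every world is R-related to itself.
Transitive (axiom 4): no — 1 R 2 and 2 R 5, but not 1 R 5.
Euclidean (axiom 5): no — 1 R 2 and 1 R 3, but not 2 R 3.
So F validates K, T; S4 would additionally require R to be transitive. The strongest is T.

T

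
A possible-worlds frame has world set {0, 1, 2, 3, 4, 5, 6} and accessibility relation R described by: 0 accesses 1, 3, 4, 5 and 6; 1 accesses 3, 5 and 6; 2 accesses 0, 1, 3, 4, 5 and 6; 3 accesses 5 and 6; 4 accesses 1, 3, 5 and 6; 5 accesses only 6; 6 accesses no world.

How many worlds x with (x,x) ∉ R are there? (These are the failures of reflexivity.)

Enumerating: 0, 1, 2, 3, 4, 5, 6.

7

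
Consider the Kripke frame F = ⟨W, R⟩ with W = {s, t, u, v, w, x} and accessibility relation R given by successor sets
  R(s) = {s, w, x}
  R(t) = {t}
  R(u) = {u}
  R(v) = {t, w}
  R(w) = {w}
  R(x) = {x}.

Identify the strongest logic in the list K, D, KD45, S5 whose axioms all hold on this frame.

D

Serial (axiom D): yes — every world has a successor (e.g. s R s).
Euclidean (axiom 5): no — s R w and s R x, but not w R x.
Transitive (axiom 4): yes — every two-step R-path is closed by a direct edge.
Reflexive (axiom T): no — v is not related to itself.
So F validates K, D; KD45 would additionally require R to be Euclidean. The strongest is D.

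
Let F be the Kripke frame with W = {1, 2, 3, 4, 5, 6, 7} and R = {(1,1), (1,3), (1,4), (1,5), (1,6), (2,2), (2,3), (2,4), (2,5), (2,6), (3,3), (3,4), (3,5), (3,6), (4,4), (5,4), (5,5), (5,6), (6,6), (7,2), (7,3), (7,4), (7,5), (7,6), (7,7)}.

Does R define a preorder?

Reflexive: yes — every world is R-related to itself.
Transitive: yes — every two-step R-path is closed by a direct edge.
So R is a preorder.

Yes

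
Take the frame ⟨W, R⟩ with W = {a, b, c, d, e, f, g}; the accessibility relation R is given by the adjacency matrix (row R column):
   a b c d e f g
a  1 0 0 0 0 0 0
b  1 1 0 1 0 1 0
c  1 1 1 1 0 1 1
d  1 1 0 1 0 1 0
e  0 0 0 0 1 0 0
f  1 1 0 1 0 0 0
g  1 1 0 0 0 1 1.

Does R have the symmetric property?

No

Symmetric: no — b R a but not a R b.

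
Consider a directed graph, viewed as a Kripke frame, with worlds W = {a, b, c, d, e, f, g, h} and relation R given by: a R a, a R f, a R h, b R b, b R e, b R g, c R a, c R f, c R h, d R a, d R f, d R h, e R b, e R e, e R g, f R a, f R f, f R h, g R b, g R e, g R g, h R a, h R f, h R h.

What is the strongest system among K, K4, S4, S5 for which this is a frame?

K4

Transitive (axiom 4): yes — every two-step R-path is closed by a direct edge.
Reflexive (axiom T): no — c is not related to itself.
Euclidean (axiom 5): yes — any two successors of a common world are R-related.
So F validates K, K4; S4 would additionally require R to be reflexive. The strongest is K4.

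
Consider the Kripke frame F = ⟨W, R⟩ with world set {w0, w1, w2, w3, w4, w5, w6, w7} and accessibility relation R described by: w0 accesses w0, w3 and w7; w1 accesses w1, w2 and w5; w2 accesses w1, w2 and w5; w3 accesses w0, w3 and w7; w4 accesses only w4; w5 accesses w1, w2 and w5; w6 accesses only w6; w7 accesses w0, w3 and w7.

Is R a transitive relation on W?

Yes

Transitive: yes — every two-step R-path is closed by a direct edge.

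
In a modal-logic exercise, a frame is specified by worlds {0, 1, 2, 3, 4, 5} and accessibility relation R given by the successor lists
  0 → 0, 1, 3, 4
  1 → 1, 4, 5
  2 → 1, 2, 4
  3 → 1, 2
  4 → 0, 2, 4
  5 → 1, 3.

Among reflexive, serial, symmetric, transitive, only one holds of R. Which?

serial

Reflexive: no — 3 is not related to itself.
Serial: yes — every world has a successor (e.g. 0 R 0).
Symmetric: no — 0 R 1 but not 1 R 0.
Transitive: no — 0 R 1 and 1 R 5, but not 0 R 5.
Only serial holds.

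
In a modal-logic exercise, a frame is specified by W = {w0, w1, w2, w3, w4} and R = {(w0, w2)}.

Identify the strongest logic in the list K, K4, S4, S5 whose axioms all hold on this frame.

K4

Transitive (axiom 4): yes — every two-step R-path is closed by a direct edge.
Reflexive (axiom T): no — w0 is not related to itself.
Euclidean (axiom 5): no — w0 R w2 and w0 R w2, but not w2 R w2.
So F validates K, K4; S4 would additionally require R to be reflexive. The strongest is K4.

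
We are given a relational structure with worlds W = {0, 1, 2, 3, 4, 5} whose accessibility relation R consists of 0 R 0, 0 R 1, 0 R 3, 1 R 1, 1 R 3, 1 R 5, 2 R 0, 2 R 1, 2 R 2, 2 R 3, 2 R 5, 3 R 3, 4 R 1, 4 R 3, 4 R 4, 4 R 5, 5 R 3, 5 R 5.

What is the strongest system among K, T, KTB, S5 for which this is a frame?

T

Reflexive (axiom T): yes — every world is R-related to itself.
Symmetric (axiom B): no — 0 R 1 but not 1 R 0.
Euclidean (axiom 5): no — 0 R 3 and 0 R 1, but not 3 R 1.
So F validates K, T; KTB would additionally require R to be symmetric. The strongest is T.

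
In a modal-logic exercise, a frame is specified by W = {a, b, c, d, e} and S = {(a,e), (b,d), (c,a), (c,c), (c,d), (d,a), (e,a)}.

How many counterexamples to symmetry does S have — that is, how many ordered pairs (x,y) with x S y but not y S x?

4

Enumerating: (b,d), (c,a), (c,d), (d,a).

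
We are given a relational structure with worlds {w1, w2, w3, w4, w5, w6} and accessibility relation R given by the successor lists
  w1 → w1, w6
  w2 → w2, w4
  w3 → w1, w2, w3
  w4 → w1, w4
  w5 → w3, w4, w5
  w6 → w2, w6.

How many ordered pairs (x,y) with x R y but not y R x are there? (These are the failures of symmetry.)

8

Enumerating: (w1,w6), (w2,w4), (w3,w1), (w3,w2), (w4,w1), (w5,w3), (w5,w4), (w6,w2).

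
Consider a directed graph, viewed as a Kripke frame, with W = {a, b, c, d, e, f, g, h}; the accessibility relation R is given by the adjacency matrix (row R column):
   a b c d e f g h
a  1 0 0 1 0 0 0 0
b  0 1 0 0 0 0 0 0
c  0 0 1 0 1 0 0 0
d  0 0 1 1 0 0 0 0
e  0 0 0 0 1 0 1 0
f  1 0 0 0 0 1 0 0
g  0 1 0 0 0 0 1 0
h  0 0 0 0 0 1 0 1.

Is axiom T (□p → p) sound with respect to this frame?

By correspondence theory, T is valid on a frame iff R is reflexive.
Reflexive: yes — every world is R-related to itself.

Yes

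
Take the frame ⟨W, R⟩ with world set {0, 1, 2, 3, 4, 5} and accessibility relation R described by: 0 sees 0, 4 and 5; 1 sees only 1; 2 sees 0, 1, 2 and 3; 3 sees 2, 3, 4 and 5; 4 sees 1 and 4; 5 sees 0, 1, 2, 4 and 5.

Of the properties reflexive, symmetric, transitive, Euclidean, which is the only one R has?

Reflexive: yes — every world is R-related to itself.
Symmetric: no — 0 R 4 but not 4 R 0.
Transitive: no — 0 R 4 and 4 R 1, but not 0 R 1.
Euclidean: no — 0 R 4 and 0 R 5, but not 4 R 5.
Only reflexive holds.

reflexive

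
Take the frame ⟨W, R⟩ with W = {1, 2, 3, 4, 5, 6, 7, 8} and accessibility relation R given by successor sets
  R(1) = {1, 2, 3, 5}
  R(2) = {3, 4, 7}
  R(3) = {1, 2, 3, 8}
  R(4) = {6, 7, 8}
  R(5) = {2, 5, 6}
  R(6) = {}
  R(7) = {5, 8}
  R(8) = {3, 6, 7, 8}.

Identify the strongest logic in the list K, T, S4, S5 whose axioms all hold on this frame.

K

Reflexive (axiom T): no — 2 is not related to itself.
Transitive (axiom 4): no — 1 R 2 and 2 R 4, but not 1 R 4.
Euclidean (axiom 5): no — 1 R 2 and 1 R 5, but not 2 R 5.
So F validates K; T would additionally require R to be reflexive. The strongest is K.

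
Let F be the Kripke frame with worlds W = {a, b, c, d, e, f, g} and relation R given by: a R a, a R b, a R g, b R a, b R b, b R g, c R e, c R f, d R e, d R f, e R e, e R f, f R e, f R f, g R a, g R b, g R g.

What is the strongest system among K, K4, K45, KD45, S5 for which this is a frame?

KD45

Transitive (axiom 4): yes — every two-step R-path is closed by a direct edge.
Euclidean (axiom 5): yes — any two successors of a common world are R-related.
Serial (axiom D): yes — every world has a successor (e.g. a R a).
Reflexive (axiom T): no — c is not related to itself.
So F validates K, K4, K45, KD45; S5 would additionally require R to be reflexive. The strongest is KD45.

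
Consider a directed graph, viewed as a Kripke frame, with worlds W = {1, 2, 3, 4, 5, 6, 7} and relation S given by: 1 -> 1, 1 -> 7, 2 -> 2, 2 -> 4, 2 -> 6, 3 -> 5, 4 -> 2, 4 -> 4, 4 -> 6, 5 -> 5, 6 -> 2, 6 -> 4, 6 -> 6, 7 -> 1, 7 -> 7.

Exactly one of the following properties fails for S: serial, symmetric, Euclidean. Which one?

symmetric

Serial: yes — every world has a successor (e.g. 1 S 1).
Symmetric: no — 3 S 5 but not 5 S 3.
Euclidean: yes — any two successors of a common world are S-related.
Only symmetric fails.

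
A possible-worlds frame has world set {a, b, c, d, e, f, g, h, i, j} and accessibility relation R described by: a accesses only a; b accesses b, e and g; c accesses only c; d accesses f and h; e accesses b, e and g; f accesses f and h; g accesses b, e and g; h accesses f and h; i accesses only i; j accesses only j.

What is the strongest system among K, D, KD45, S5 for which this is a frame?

Serial (axiom D): yes — every world has a successor (e.g. a R a).
Euclidean (axiom 5): yes — any two successors of a common world are R-related.
Transitive (axiom 4): yes — every two-step R-path is closed by a direct edge.
Reflexive (axiom T): no — d is not related to itself.
So F validates K, D, KD45; S5 would additionally require R to be reflexive. The strongest is KD45.

KD45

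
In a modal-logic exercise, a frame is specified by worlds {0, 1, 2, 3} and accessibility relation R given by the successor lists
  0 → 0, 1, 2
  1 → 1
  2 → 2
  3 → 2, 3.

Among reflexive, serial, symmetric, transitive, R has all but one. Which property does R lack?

Reflexive: yes — every world is R-related to itself.
Serial: yes — every world has a successor (e.g. 0 R 0).
Symmetric: no — 0 R 1 but not 1 R 0.
Transitive: yes — every two-step R-path is closed by a direct edge.
Only symmetric fails.

symmetric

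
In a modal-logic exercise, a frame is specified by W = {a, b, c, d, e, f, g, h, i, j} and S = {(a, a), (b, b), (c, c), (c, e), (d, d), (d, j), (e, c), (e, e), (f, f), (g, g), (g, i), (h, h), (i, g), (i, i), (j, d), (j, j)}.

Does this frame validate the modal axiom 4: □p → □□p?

Axiom 4 corresponds to the accessibility relation being transitive.
Transitive: yes — every two-step S-path is closed by a direct edge.

Yes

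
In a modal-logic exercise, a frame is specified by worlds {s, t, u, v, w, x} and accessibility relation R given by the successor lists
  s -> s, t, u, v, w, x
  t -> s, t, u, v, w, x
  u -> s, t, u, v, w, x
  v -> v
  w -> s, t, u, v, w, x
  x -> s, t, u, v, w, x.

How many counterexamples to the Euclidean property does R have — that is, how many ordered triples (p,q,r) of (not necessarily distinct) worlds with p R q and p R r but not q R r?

25

Enumerating: (s,v,s), (s,v,t), (s,v,u), (s,v,w), (s,v,x), (t,v,s), (t,v,t), (t,v,u), (t,v,w), (t,v,x), (u,v,s), (u,v,t), … and 13 more.
Total: 25.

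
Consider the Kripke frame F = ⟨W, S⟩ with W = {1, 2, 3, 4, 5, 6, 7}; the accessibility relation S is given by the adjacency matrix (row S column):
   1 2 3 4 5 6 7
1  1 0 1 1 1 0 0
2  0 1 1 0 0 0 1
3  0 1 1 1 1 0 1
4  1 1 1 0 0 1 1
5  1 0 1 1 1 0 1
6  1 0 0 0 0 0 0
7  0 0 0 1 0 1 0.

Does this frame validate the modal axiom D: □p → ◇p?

Yes

Axiom D corresponds to the accessibility relation being serial.
Serial: yes — every world has a successor (e.g. 1 S 1).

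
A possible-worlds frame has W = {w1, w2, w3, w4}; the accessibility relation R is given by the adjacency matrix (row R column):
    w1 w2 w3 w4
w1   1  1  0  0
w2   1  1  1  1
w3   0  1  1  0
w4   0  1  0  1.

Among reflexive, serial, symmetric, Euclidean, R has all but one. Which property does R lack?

Euclidean

Reflexive: yes — every world is R-related to itself.
Serial: yes — every world has a successor (e.g. w1 R w1).
Symmetric: yes — every pair in R has its reverse in R.
Euclidean: no — w2 R w1 and w2 R w3, but not w1 R w3.
Only Euclidean fails.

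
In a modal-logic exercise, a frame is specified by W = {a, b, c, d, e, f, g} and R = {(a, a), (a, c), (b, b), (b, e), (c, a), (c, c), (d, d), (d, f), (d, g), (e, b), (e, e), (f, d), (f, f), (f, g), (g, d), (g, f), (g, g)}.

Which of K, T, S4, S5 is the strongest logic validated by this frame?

S5

Reflexive (axiom T): yes — every world is R-related to itself.
Transitive (axiom 4): yes — every two-step R-path is closed by a direct edge.
Euclidean (axiom 5): yes — any two successors of a common world are R-related.
So F validates K, T, S4, S5. The strongest is S5.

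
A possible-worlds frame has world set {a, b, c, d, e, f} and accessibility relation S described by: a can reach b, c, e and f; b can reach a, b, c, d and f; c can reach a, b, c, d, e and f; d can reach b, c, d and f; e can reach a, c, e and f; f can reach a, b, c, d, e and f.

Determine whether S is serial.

Serial: yes — every world has a successor (e.g. a S b).

Yes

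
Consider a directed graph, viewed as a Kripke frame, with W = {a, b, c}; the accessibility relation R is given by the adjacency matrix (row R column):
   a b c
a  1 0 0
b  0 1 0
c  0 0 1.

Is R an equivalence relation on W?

Reflexive: yes — every world is R-related to itself.
Symmetric: yes — every pair in R has its reverse in R.
Transitive: yes — every two-step R-path is closed by a direct edge.
So R is an equivalence relation.

Yes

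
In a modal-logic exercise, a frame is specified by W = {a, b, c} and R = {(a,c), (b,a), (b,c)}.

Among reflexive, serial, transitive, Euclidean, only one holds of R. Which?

Reflexive: no — a is not related to itself.
Serial: no — c has no R-successor.
Transitive: yes — every two-step R-path is closed by a direct edge.
Euclidean: no — b R c and b R a, but not c R a.
Only transitive holds.

transitive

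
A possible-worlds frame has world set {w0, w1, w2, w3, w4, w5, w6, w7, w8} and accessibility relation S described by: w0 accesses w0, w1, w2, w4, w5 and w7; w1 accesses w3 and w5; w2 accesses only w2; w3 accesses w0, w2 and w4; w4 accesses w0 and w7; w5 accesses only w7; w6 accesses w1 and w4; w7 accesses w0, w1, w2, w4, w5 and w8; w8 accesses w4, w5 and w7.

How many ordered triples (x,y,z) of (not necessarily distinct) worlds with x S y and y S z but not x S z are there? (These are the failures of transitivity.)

39

Enumerating: (w0,w1,w3), (w0,w7,w8), (w1,w3,w0), (w1,w3,w2), (w1,w3,w4), (w1,w5,w7), (w3,w0,w1), (w3,w0,w5), (w3,w0,w7), (w3,w4,w7), (w4,w0,w1), (w4,w0,w2), … and 27 more.
Total: 39.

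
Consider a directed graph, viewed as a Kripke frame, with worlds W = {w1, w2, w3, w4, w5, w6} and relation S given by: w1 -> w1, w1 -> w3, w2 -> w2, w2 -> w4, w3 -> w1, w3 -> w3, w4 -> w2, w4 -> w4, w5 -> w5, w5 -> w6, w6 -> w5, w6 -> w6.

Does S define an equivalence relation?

Reflexive: yes — every world is S-related to itself.
Symmetric: yes — every pair in S has its reverse in S.
Transitive: yes — every two-step S-path is closed by a direct edge.
So S is an equivalence relation.

Yes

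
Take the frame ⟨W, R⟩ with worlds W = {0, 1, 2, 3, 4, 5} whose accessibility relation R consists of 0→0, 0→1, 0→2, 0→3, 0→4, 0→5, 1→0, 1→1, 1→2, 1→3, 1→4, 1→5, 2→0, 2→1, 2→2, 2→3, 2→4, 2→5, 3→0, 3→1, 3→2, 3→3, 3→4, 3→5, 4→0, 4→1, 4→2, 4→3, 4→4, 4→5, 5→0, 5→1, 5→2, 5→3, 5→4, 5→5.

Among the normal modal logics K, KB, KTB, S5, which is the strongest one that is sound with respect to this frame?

Symmetric (axiom B): yes — every pair in R has its reverse in R.
Reflexive (axiom T): yes — every world is R-related to itself.
Euclidean (axiom 5): yes — any two successors of a common world are R-related.
So F validates K, KB, KTB, S5. The strongest is S5.

S5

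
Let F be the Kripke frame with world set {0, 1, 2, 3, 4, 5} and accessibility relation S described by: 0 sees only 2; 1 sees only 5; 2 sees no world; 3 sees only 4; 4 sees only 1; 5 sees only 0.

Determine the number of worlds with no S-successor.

Enumerating: 2.

1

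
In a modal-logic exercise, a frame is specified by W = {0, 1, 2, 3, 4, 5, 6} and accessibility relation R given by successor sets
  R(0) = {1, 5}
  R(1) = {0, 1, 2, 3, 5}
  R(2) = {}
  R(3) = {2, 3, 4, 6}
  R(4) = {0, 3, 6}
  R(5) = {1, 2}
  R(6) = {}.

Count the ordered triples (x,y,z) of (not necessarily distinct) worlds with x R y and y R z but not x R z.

14

Enumerating: (0,1,0), (0,1,2), (0,1,3), (0,5,2), (1,3,4), (1,3,6), (3,4,0), (4,0,1), (4,0,5), (4,3,2), (4,3,4), (5,1,0), (5,1,3), (5,1,5).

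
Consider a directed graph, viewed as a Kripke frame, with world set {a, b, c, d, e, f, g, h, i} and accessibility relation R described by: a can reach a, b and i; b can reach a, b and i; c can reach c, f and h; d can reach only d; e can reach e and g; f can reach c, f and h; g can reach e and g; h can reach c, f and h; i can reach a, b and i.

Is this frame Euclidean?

Euclidean: yes — any two successors of a common world are R-related.

Yes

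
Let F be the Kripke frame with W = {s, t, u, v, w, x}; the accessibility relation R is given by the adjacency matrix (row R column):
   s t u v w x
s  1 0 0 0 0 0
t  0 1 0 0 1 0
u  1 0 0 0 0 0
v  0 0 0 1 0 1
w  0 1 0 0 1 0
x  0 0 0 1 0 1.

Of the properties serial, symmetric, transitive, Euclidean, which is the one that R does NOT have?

symmetric

Serial: yes — every world has a successor (e.g. s R s).
Symmetric: no — u R s but not s R u.
Transitive: yes — every two-step R-path is closed by a direct edge.
Euclidean: yes — any two successors of a common world are R-related.
Only symmetric fails.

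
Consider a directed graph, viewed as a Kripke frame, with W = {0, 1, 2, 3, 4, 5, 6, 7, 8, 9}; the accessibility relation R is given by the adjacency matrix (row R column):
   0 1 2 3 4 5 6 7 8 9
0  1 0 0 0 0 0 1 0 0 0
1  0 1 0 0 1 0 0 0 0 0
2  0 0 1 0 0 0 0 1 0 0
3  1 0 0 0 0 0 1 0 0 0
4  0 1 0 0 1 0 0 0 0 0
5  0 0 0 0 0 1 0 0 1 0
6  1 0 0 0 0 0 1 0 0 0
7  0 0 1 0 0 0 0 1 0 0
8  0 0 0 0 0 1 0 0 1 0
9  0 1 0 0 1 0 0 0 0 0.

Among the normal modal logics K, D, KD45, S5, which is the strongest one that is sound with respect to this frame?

KD45

Serial (axiom D): yes — every world has a successor (e.g. 0 R 0).
Euclidean (axiom 5): yes — any two successors of a common world are R-related.
Transitive (axiom 4): yes — every two-step R-path is closed by a direct edge.
Reflexive (axiom T): no — 3 is not related to itself.
So F validates K, D, KD45; S5 would additionally require R to be reflexive. The strongest is KD45.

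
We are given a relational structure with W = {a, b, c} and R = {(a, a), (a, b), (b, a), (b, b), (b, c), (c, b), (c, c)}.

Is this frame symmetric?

Yes

Symmetric: yes — every pair in R has its reverse in R.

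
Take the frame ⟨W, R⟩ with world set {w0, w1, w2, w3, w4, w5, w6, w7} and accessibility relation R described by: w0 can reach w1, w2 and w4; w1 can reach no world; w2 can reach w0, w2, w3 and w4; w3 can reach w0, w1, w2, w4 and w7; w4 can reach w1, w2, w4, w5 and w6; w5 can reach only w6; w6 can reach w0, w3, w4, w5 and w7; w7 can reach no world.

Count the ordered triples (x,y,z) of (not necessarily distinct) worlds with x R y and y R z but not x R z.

31

Enumerating: (w0,w2,w0), (w0,w2,w3), (w0,w4,w5), (w0,w4,w6), (w2,w0,w1), (w2,w3,w1), (w2,w3,w7), (w2,w4,w1), (w2,w4,w5), (w2,w4,w6), (w3,w2,w3), (w3,w4,w5), … and 19 more.
Total: 31.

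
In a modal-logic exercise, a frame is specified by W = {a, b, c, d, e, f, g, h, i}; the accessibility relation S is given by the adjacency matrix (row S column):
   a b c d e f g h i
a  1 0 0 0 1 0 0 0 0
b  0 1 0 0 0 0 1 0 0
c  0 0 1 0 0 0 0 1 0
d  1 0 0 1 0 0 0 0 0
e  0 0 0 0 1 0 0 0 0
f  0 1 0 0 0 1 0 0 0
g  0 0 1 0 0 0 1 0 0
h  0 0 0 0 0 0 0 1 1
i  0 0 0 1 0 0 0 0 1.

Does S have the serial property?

Yes

Serial: yes — every world has a successor (e.g. a S a).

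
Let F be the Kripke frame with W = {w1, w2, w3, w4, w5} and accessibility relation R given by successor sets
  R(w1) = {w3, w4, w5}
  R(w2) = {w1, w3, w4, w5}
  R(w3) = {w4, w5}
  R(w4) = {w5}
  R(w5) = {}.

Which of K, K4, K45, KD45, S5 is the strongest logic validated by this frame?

K4

Transitive (axiom 4): yes — every two-step R-path is closed by a direct edge.
Euclidean (axiom 5): no — w1 R w4 and w1 R w3, but not w4 R w3.
Serial (axiom D): no — w5 has no R-successor.
Reflexive (axiom T): no — w1 is not related to itself.
So F validates K, K4; K45 would additionally require R to be Euclidean. The strongest is K4.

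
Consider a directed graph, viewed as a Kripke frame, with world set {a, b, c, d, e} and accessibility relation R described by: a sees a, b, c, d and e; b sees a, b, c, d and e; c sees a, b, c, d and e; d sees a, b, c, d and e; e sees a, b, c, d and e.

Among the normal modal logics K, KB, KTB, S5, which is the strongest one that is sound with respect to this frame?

S5

Symmetric (axiom B): yes — every pair in R has its reverse in R.
Reflexive (axiom T): yes — every world is R-related to itself.
Euclidean (axiom 5): yes — any two successors of a common world are R-related.
So F validates K, KB, KTB, S5. The strongest is S5.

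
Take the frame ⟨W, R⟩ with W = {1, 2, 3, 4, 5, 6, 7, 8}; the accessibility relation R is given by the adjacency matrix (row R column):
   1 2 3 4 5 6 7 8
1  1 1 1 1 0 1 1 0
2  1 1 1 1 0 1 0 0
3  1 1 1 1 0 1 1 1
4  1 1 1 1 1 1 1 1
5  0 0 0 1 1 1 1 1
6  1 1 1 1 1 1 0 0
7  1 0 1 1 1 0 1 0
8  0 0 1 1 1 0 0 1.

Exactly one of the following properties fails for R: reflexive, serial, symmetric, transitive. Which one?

Reflexive: yes — every world is R-related to itself.
Serial: yes — every world has a successor (e.g. 1 R 1).
Symmetric: yes — every pair in R has its reverse in R.
Transitive: no — 1 R 3 and 3 R 8, but not 1 R 8.
Only transitive fails.

transitive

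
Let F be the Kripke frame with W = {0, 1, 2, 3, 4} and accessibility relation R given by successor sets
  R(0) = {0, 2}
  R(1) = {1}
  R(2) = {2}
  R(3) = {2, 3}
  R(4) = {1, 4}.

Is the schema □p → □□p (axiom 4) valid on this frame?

Yes

The schema 4 characterises exactly the transitive frames.
Transitive: yes — every two-step R-path is closed by a direct edge.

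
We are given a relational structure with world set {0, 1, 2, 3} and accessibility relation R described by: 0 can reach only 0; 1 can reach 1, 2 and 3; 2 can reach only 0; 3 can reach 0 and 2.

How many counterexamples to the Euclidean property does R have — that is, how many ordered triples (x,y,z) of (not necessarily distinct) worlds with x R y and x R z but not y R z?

7

Enumerating: (1,2,1), (1,2,2), (1,2,3), (1,3,1), (1,3,3), (3,0,2), (3,2,2).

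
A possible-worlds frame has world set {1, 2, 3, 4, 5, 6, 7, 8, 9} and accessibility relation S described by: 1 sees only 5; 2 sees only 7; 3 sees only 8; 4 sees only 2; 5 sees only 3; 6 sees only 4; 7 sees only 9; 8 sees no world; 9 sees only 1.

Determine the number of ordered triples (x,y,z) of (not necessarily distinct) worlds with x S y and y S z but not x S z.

Enumerating: (1,5,3), (2,7,9), (4,2,7), (5,3,8), (6,4,2), (7,9,1), (9,1,5).

7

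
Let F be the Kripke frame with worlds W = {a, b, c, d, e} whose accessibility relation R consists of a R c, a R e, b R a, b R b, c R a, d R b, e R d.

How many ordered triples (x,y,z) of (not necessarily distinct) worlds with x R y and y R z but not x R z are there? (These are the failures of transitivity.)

Enumerating: (a,c,a), (a,e,d), (b,a,c), (b,a,e), (c,a,c), (c,a,e), (d,b,a), (e,d,b).

8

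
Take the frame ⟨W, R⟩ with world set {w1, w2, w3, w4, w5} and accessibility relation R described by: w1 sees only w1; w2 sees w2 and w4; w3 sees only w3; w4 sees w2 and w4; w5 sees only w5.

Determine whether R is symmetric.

Yes

Symmetric: yes — every pair in R has its reverse in R.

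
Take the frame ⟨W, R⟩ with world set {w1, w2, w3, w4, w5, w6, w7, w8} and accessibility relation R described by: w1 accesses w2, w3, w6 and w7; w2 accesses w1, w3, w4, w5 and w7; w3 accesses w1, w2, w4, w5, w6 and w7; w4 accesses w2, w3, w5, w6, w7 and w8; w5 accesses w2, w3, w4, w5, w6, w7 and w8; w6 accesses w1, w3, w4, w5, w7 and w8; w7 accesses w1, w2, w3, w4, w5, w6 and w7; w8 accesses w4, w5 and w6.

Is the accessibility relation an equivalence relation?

Reflexive: no — w1 is not related to itself.
Symmetric: yes — every pair in R has its reverse in R.
Transitive: no — w1 R w2 and w2 R w4, but not w1 R w4.
So R is not an equivalence relation.

No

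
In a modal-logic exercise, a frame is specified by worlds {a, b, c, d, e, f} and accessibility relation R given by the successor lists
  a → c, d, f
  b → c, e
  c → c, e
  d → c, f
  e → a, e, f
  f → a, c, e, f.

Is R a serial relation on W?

Serial: yes — every world has a successor (e.g. a R c).

Yes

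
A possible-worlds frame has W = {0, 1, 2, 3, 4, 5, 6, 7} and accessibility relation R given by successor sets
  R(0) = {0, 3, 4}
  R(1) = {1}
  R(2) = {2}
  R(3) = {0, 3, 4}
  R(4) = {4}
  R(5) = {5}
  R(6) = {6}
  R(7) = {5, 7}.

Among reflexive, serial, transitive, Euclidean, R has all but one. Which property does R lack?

Euclidean

Reflexive: yes — every world is R-related to itself.
Serial: yes — every world has a successor (e.g. 0 R 0).
Transitive: yes — every two-step R-path is closed by a direct edge.
Euclidean: no — 0 R 4 and 0 R 3, but not 4 R 3.
Only Euclidean fails.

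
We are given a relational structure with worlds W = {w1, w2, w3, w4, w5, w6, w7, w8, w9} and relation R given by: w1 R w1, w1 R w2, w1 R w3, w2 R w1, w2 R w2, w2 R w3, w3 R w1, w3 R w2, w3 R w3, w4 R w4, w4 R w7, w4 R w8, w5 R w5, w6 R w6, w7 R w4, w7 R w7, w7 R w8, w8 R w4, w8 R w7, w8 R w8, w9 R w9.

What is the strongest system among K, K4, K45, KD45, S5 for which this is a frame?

Transitive (axiom 4): yes — every two-step R-path is closed by a direct edge.
Euclidean (axiom 5): yes — any two successors of a common world are R-related.
Serial (axiom D): yes — every world has a successor (e.g. w1 R w1).
Reflexive (axiom T): yes — every world is R-related to itself.
So F validates K, K4, K45, KD45, S5. The strongest is S5.

S5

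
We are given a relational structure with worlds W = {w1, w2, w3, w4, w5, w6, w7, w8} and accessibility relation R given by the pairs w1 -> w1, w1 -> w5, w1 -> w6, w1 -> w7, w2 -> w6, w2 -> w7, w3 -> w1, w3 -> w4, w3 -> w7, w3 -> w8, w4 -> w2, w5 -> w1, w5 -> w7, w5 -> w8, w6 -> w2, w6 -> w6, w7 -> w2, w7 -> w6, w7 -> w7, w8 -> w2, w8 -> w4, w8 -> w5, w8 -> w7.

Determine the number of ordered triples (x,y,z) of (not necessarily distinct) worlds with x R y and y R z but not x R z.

26

Enumerating: (w1,w5,w8), (w1,w6,w2), (w1,w7,w2), (w2,w6,w2), (w2,w7,w2), (w3,w1,w5), (w3,w1,w6), (w3,w4,w2), (w3,w7,w2), (w3,w7,w6), (w3,w8,w2), (w3,w8,w5), … and 14 more.
Total: 26.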